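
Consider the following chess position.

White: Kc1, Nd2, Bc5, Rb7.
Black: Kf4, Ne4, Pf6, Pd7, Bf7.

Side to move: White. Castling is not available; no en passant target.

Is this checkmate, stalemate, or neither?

White to move; white king on c1.
In check: no.
Legal moves for White include: Rb8, Rxd7, Rc7, Ra7, Rb6, Rb5, Rb4, Rb3, Rb2, Rb1, Bf8, Be7, Ba7, Bd6+, Bb6, Bd4, Bb4, Be3+, ... (list truncated; more exist).
White has legal moves and is not in check → neither.

neither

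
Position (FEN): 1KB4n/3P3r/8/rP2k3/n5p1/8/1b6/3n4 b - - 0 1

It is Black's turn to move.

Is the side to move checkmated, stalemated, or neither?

Black to move; black king on e5.
In check: no.
Legal moves for Black include: Nf7, Ng6, Rg7, Rf7, Re7, Rxd7, Rh6, Rh5, Rh4, Rh3, Rh2, Rh1, Kf6, Ke6, Kd6, Kf5, Kd5, Kf4, ... (list truncated; more exist).
Black has legal moves and is not in check → neither.

neither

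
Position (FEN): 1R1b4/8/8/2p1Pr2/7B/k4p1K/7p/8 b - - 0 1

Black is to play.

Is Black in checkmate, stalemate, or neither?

neither

Black to move; black king on a3.
In check: no.
Legal moves for Black include: Be7, Bc7, Bf6, Bb6, Bg5, Ba5, Bxh4, Rf8, Rf7, Rf6, Rh5, Rg5, Rxe5, Rf4, Ka4, Ka2, c4, f2, ... (list truncated; more exist).
Black has legal moves and is not in check → neither.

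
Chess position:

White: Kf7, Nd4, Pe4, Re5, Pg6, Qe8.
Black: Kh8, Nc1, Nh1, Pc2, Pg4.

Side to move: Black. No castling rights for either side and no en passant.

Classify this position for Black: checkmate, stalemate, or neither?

Black to move; black king on h8.
In check: yes, from the white queen on e8.
King squares — g7: attacked by Kf7; h7: attacked by Pg6; g8: attacked by Kf7.
Legal moves for Black: none.
In check with no legal moves → checkmate.

checkmate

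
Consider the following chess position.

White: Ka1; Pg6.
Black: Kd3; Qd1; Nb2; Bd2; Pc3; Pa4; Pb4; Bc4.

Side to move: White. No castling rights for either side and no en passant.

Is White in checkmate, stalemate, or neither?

White to move; white king on a1.
In check: yes, from the black queen on d1.
King squares — b1: attacked by Qd1; a2: attacked by Bc4; b2: attacked by Pc3.
Legal moves for White: none.
In check with no legal moves → checkmate.

checkmate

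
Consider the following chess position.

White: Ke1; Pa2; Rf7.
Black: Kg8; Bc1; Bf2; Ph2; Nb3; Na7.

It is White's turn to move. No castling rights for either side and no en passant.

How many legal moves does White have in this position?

5

White to move; king on e1.
In check: yes, from the black bishop on f2.
Legal moves: Kxf2, Ke2, Kf1, Kd1, Rxf2.
Count: 5.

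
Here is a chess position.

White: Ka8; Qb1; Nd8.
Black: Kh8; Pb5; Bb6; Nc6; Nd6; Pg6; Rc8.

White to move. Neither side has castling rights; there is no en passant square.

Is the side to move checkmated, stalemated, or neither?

checkmate

White to move; white king on a8.
In check: yes, from the black rook on c8.
King squares — a7: attacked by Bb6; b7: attacked by Nd6; b8: attacked by Nc6.
Legal moves for White: none.
In check with no legal moves → checkmate.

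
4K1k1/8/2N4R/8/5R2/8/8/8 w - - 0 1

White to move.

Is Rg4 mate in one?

After Rg4: black king on g8; in check: yes, from the white rook on g4.
King squares — f7: attacked by Ke8; g7: attacked by Rg4; h7: attacked by Rh6; f8: attacked by Ke8; h8: attacked by Rh6.
Black has no legal moves → checkmate.

yes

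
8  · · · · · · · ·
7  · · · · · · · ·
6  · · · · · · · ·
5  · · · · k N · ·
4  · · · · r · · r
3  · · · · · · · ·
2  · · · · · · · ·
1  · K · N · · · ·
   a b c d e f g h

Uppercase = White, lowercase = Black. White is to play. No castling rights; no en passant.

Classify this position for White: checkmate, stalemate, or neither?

White to move; white king on b1.
In check: no.
Legal moves for White: Ng7, Ne7, Nh6, Nd6, Nxh4, Nd4, Ng3, Nfe3, Nde3, Nc3, Nf2, Nb2, Kc2, Kb2, Ka2, Kc1, Ka1.
White has 17 legal moves and is not in check → neither.

neither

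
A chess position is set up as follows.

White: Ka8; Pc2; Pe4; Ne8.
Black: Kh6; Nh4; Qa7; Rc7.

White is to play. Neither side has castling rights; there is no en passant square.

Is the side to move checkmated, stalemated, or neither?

White to move; white king on a8.
In check: yes, from the black queen on a7.
King squares — a7: attacked by Rc7; b7: attacked by Qa7; b8: attacked by Qa7.
Legal moves for White: none.
In check with no legal moves → checkmate.

checkmate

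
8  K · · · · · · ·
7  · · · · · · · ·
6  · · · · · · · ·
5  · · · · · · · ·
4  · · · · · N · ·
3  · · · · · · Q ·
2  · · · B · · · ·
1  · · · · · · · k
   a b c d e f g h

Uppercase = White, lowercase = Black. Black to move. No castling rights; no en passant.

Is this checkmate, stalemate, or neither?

Black to move; black king on h1.
In check: no.
King squares — g1: attacked by Qg3; g2: attacked by Qg3; h2: attacked by Qg3.
Legal moves for Black: none.
Not in check and no legal moves → stalemate.

stalemate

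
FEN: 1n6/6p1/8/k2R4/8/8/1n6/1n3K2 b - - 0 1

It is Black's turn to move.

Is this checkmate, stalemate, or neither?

Black to move; black king on a5.
In check: yes, from the white rook on d5.
King squares — a4: available; b4: available; b5: attacked by Rd5; a6: available; b6: available.
Legal moves for Black: Kb6, Ka6, Kb4, Ka4.
Black is in check but has 4 legal moves → neither.

neither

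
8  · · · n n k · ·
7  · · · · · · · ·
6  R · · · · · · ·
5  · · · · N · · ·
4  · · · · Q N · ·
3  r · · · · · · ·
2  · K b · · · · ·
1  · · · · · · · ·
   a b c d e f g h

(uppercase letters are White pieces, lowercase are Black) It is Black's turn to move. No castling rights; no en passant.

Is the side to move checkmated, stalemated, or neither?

Black to move; black king on f8.
In check: no.
Legal moves for Black include: Kg8, Kg7, Ke7, Ng7, Nc7, Nf6, Nd6, Nf7, Nb7, Ne6, Nc6, Rxa6, Ra5, Ra4, Rh3, Rg3, Rf3, Re3, ... (list truncated; more exist).
Black has legal moves and is not in check → neither.

neither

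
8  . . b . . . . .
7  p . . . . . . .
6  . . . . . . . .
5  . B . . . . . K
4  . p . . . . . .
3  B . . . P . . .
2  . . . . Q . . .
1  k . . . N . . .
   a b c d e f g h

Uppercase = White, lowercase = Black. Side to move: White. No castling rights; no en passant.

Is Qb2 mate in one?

After Qb2: black king on a1; in check: yes, from the white queen on b2.
King squares — b1: attacked by Qb2; a2: attacked by Qb2; b2: attacked by Ba3.
Black has no legal moves → checkmate.

yes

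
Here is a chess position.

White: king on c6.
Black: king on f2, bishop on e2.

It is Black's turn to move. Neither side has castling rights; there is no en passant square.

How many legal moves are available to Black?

Black to move; king on f2.
In check: no.
Legal moves: Kg3, Kf3, Ke3, Kg2, Kg1, Kf1, Ke1, Ba6, Bh5, Bb5+, Bg4, Bc4, Bf3+, Bd3, Bf1, Bd1.
Count: 16.

16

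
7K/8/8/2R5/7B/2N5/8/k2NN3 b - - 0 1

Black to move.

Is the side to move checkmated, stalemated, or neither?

stalemate

Black to move; black king on a1.
In check: no.
King squares — b1: attacked by Nc3; a2: attacked by Nc3; b2: attacked by Nd1.
Legal moves for Black: none.
Not in check and no legal moves → stalemate.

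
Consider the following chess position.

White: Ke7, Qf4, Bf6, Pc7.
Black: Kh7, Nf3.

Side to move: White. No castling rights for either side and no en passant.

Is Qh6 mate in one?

no

After Qh6: black king on h7; in check: yes, from the white queen on h6.
Black has 2 legal replies: Kg8, Kxh6.
In check but a legal move exists → not checkmate.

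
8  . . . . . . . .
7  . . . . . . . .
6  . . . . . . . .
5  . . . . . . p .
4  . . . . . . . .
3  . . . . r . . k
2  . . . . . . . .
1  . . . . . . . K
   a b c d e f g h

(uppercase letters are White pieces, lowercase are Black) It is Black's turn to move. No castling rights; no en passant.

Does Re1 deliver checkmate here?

After Re1: white king on h1; in check: yes, from the black rook on e1.
King squares — g1: attacked by Re1; g2: attacked by Kh3; h2: attacked by Kh3.
White has no legal moves → checkmate.

yes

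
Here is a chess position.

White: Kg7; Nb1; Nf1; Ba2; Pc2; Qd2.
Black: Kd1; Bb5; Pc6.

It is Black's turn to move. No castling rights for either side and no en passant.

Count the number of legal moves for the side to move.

0

Black to move; king on d1.
In check: yes, from the white queen on d2.
Legal moves: none.
Count: 0.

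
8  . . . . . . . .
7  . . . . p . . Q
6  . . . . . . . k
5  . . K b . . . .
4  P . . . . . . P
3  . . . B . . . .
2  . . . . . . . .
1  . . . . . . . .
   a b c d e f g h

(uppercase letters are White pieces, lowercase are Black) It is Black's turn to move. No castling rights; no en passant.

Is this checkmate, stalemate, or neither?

checkmate

Black to move; black king on h6.
In check: yes, from the white queen on h7.
King squares — g5: attacked by Ph4; h5: attacked by Qh7; g6: attacked by Bd3; g7: attacked by Qh7; h7: attacked by Bd3.
Legal moves for Black: none.
In check with no legal moves → checkmate.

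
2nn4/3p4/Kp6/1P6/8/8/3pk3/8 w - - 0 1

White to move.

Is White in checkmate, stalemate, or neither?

stalemate

White to move; white king on a6.
In check: no.
King squares — a5: attacked by Pb6; b5: own pawn; b6: attacked by Nc8; a7: attacked by Nc8; b7: attacked by Nd8.
Legal moves for White: none.
Not in check and no legal moves → stalemate.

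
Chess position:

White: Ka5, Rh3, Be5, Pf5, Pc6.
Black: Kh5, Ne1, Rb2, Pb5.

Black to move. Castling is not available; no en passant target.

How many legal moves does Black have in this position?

Black to move; king on h5.
In check: yes, from the white rook on h3.
Legal moves: Kg5, Kg4.
Count: 2.

2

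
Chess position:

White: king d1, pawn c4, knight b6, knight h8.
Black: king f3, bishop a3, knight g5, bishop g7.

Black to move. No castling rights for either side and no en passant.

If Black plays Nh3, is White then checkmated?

After Nh3: white king on d1; in check: no.
White is not in check, so this cannot be checkmate.

no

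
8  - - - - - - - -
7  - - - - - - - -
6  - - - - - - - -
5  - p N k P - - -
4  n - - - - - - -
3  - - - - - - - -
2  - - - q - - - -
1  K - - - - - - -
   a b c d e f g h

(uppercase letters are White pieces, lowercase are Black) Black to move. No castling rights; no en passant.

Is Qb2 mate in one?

After Qb2: white king on a1; in check: yes, from the black queen on b2.
King squares — b1: attacked by Qb2; a2: attacked by Qb2; b2: attacked by Na4.
White has no legal moves → checkmate.

yes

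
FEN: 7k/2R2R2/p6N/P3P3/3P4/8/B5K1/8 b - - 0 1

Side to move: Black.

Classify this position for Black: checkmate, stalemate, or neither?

stalemate

Black to move; black king on h8.
In check: no.
King squares — g7: attacked by Rf7; h7: attacked by Rf7; g8: attacked by Nh6.
Legal moves for Black: none.
Not in check and no legal moves → stalemate.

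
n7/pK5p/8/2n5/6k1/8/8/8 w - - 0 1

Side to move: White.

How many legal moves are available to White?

5

White to move; king on b7.
In check: yes, from the black knight on c5.
Legal moves: Kc8, Kb8, Kxa8, Kxa7, Kc6.
Count: 5.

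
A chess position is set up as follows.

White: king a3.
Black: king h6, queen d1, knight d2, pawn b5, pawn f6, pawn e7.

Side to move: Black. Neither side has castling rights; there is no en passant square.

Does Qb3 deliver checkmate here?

yes

After Qb3: white king on a3; in check: yes, from the black queen on b3.
King squares — a2: attacked by Qb3; b2: attacked by Qb3; b3: attacked by Nd2; a4: attacked by Qb3; b4: attacked by Qb3.
White has no legal moves → checkmate.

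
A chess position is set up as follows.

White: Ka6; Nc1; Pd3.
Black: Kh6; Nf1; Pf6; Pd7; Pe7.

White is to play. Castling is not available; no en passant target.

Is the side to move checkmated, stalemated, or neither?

neither

White to move; white king on a6.
In check: no.
Legal moves for White: Kb7, Ka7, Kb6, Kb5, Ka5, Nb3, Ne2, Na2, d4.
White has 9 legal moves and is not in check → neither.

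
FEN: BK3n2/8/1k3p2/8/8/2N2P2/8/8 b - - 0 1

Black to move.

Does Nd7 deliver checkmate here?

no

After Nd7: white king on b8; in check: yes, from the black knight on d7.
White has 1 legal reply: Kc8.
In check but a legal move exists → not checkmate.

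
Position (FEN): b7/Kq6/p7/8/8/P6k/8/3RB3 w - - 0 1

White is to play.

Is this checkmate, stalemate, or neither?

checkmate

White to move; white king on a7.
In check: yes, from the black queen on b7.
King squares — a6: attacked by Qb7; b6: attacked by Qb7; b7: attacked by Ba8; a8: attacked by Qb7; b8: attacked by Qb7.
Legal moves for White: none.
In check with no legal moves → checkmate.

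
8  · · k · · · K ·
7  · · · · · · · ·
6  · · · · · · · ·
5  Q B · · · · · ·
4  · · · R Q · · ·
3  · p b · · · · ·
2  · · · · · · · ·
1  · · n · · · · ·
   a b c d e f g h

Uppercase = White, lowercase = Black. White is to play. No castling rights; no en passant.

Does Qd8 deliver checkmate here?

After Qd8: black king on c8; in check: yes, from the white queen on d8.
King squares — b7: attacked by Qe4; c7: attacked by Qd8; d7: attacked by Rd4; b8: attacked by Qd8; d8: attacked by Rd4.
Black has no legal moves → checkmate.

yes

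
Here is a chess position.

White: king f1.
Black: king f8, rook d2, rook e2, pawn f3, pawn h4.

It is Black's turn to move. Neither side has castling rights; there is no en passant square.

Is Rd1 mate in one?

After Rd1: white king on f1; in check: yes, from the black rook on d1.
King squares — e1: attacked by Rd1; g1: attacked by Rd1; e2: attacked by Pf3; f2: attacked by Re2; g2: attacked by Re2.
White has no legal moves → checkmate.

yes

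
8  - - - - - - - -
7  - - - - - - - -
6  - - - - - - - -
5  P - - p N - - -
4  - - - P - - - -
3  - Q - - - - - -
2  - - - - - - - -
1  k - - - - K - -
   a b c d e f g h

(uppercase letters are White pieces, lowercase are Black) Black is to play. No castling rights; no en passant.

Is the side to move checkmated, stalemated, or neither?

Black to move; black king on a1.
In check: no.
King squares — b1: attacked by Qb3; a2: attacked by Qb3; b2: attacked by Qb3.
Legal moves for Black: none.
Not in check and no legal moves → stalemate.

stalemate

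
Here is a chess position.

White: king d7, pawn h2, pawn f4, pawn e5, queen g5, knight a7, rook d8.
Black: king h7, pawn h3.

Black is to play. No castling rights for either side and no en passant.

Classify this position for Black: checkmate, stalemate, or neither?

stalemate

Black to move; black king on h7.
In check: no.
King squares — g6: attacked by Qg5; h6: attacked by Qg5; g7: attacked by Qg5; g8: attacked by Qg5; h8: attacked by Rd8.
Legal moves for Black: none.
Not in check and no legal moves → stalemate.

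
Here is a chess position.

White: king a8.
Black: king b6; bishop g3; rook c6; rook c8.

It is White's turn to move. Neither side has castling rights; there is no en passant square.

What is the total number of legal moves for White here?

0

White to move; king on a8.
In check: yes, from the black rook on c8.
Legal moves: none.
Count: 0.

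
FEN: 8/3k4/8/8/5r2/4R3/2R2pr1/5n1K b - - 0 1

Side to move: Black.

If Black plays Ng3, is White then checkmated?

no

After Ng3: white king on h1; in check: yes, from the black knight on g3.
White has 2 legal replies: Kxg2, Rxg3.
In check but a legal move exists → not checkmate.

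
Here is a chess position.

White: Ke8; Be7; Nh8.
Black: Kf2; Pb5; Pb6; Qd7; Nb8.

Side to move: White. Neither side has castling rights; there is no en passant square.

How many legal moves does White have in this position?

2

White to move; king on e8.
In check: yes, from the black queen on d7.
Legal moves: Kf8, Kf7.
Count: 2.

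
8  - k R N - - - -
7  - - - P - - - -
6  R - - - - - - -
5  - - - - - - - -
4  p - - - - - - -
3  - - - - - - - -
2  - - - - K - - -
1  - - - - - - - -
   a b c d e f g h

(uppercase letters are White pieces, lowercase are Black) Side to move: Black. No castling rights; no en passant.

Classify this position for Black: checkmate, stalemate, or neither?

checkmate

Black to move; black king on b8.
In check: yes, from the white rook on c8.
King squares — a7: attacked by Ra6; b7: attacked by Nd8; c7: attacked by Rc8; a8: attacked by Ra6; c8: attacked by Pd7.
Legal moves for Black: none.
In check with no legal moves → checkmate.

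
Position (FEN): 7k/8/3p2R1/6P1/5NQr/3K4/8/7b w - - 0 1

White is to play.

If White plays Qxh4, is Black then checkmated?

After Qxh4: black king on h8; in check: yes, from the white queen on h4.
King squares — g7: attacked by Rg6; h7: attacked by Qh4; g8: attacked by Rg6.
Black has no legal moves → checkmate.

yes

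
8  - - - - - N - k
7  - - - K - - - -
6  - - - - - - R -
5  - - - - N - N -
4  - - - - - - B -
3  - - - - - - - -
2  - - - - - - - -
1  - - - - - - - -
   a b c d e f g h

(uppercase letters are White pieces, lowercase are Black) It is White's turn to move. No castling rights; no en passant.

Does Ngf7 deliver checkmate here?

After Ngf7: black king on h8; in check: yes, from the white knight on f7.
King squares — g7: attacked by Rg6; h7: attacked by Nf8; g8: attacked by Rg6.
Black has no legal moves → checkmate.

yes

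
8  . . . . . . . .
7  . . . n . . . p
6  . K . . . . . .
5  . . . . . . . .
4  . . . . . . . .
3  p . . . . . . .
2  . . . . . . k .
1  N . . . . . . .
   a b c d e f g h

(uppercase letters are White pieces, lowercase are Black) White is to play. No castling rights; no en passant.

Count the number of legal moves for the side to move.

7

White to move; king on b6.
In check: yes, from the black knight on d7.
Legal moves: Kc7, Kb7, Ka7, Kc6, Ka6, Kb5, Ka5.
Count: 7.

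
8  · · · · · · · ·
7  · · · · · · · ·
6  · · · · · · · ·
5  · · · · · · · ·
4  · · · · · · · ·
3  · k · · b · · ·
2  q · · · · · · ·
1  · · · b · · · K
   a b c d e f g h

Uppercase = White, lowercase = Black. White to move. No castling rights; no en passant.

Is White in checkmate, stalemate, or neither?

stalemate

White to move; white king on h1.
In check: no.
King squares — g1: attacked by Be3; g2: attacked by Qa2; h2: attacked by Qa2.
Legal moves for White: none.
Not in check and no legal moves → stalemate.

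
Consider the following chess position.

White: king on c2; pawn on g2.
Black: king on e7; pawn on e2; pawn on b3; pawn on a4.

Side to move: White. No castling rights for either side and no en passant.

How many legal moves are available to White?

6

White to move; king on c2.
In check: yes, from the black pawn on b3.
Legal moves: Kd3, Kc3, Kd2, Kb2, Kc1, Kb1.
Count: 6.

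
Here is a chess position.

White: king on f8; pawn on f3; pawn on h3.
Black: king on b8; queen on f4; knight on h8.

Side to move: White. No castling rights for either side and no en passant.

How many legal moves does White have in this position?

4

White to move; king on f8.
In check: yes, from the black queen on f4.
Legal moves: Kg8, Ke8, Kg7, Ke7.
Count: 4.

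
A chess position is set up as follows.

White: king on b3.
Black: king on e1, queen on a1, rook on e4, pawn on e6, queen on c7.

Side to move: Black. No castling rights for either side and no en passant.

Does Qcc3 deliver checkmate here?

After Qcc3: white king on b3; in check: yes, from the black queen on c3.
King squares — a2: attacked by Qa1; b2: attacked by Qa1; c2: attacked by Qc3; a3: attacked by Qa1; c3: attacked by Qa1; a4: attacked by Qa1; b4: attacked by Qc3; c4: attacked by Qc3.
White has no legal moves → checkmate.

yes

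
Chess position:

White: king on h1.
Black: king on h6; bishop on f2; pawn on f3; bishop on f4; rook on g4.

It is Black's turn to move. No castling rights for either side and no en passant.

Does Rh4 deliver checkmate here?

yes

After Rh4: white king on h1; in check: yes, from the black rook on h4.
King squares — g1: attacked by Bf2; g2: attacked by Pf3; h2: attacked by Bf4.
White has no legal moves → checkmate.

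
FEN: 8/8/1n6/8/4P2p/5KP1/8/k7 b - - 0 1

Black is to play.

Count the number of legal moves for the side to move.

Black to move; king on a1.
In check: no.
Legal moves: Nc8, Na8, Nd7, Nd5, Nc4, Na4, Kb2, Ka2, Kb1, hxg3, h3.
Count: 11.

11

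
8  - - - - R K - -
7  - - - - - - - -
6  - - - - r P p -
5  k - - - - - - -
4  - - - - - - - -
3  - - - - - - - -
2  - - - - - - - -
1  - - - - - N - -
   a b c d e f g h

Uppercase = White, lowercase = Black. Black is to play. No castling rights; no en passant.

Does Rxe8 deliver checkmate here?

After Rxe8: white king on f8; in check: yes, from the black rook on e8.
White has 3 legal replies: Kxe8, Kg7, Kf7.
In check but a legal move exists → not checkmate.

no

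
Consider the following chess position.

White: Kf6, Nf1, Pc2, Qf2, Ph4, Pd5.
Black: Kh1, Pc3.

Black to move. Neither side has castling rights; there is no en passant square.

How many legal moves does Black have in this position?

Black to move; king on h1.
In check: no.
Legal moves: none.
Count: 0.

0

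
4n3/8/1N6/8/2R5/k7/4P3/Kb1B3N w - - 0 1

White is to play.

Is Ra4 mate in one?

yes

After Ra4: black king on a3; in check: yes, from the white rook on a4.
King squares — a2: attacked by Ka1; b2: attacked by Ka1; b3: attacked by Bd1; a4: attacked by Bd1; b4: attacked by Ra4.
Black has no legal moves → checkmate.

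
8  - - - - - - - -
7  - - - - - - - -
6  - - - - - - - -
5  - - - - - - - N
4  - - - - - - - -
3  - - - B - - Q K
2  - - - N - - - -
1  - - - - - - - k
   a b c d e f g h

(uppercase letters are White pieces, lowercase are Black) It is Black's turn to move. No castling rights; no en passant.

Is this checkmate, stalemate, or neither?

stalemate

Black to move; black king on h1.
In check: no.
King squares — g1: attacked by Qg3; g2: attacked by Qg3; h2: attacked by Qg3.
Legal moves for Black: none.
Not in check and no legal moves → stalemate.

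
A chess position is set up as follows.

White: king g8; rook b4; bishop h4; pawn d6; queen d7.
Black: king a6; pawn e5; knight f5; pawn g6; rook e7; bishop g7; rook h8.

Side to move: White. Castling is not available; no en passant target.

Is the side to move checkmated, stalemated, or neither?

White to move; white king on g8.
In check: yes, from the black rook on h8.
King squares — f7: attacked by Re7; g7: attacked by Nf5; h7: attacked by Rh8; f8: attacked by Bg7; h8: attacked by Bg7.
Legal moves for White: none.
In check with no legal moves → checkmate.

checkmate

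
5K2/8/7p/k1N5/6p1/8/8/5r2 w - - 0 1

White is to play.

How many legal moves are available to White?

4

White to move; king on f8.
In check: yes, from the black rook on f1.
Legal moves: Kg8, Ke8, Kg7, Ke7.
Count: 4.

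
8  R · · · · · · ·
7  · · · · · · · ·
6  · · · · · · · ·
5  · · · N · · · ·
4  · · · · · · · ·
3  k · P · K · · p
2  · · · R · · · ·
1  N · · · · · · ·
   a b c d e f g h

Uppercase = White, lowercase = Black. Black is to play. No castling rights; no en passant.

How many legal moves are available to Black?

Black to move; king on a3.
In check: yes, from the white rook on a8.
Legal moves: none.
Count: 0.

0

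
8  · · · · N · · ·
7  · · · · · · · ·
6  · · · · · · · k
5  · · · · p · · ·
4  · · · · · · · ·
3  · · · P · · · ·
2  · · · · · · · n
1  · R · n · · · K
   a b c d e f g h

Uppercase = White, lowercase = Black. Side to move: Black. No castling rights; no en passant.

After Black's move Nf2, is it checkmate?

no

After Nf2: white king on h1; in check: yes, from the black knight on f2.
White has 3 legal replies: Kxh2, Kg2, Kg1.
In check but a legal move exists → not checkmate.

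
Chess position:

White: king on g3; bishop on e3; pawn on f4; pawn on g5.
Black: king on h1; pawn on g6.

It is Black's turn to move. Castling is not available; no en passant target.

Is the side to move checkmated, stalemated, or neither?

Black to move; black king on h1.
In check: no.
King squares — g1: attacked by Be3; g2: attacked by Kg3; h2: attacked by Kg3.
Legal moves for Black: none.
Not in check and no legal moves → stalemate.

stalemate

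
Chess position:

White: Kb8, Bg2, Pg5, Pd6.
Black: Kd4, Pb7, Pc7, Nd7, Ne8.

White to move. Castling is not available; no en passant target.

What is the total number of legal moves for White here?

4

White to move; king on b8.
In check: yes, from the black knight on d7.
Legal moves: Kc8, Ka8, Kxb7, Ka7.
Count: 4.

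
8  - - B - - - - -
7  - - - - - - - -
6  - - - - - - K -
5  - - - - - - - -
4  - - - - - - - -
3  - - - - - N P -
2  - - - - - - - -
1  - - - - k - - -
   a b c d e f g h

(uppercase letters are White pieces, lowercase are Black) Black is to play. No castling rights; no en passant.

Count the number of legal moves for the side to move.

Black to move; king on e1.
In check: yes, from the white knight on f3.
Legal moves: Kf2, Ke2, Kf1, Kd1.
Count: 4.

4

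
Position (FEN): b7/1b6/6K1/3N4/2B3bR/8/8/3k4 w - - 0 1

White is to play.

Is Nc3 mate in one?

no

After Nc3: black king on d1; in check: yes, from the white knight on c3.
Black has 4 legal replies: Kd2, Kc2, Ke1, Kc1.
In check but a legal move exists → not checkmate.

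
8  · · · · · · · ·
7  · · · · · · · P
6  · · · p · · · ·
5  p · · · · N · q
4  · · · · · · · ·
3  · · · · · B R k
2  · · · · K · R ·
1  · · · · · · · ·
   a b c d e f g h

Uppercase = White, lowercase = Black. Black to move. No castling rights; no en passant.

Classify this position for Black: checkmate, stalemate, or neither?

Black to move; black king on h3.
In check: yes, from the white rook on g3.
King squares — g2: attacked by Bf3; h2: attacked by Rg2; g3: attacked by Rg2; g4: attacked by Bf3; h4: attacked by Nf5.
Legal moves for Black: none.
In check with no legal moves → checkmate.

checkmate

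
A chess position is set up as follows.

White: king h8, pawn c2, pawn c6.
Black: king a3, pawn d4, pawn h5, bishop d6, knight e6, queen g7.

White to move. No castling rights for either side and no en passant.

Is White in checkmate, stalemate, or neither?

checkmate

White to move; white king on h8.
In check: yes, from the black queen on g7.
King squares — g7: attacked by Ne6; h7: attacked by Qg7; g8: attacked by Qg7.
Legal moves for White: none.
In check with no legal moves → checkmate.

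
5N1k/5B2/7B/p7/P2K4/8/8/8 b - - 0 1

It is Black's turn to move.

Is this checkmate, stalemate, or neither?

stalemate

Black to move; black king on h8.
In check: no.
King squares — g7: attacked by Bh6; h7: attacked by Nf8; g8: attacked by Bf7.
Legal moves for Black: none.
Not in check and no legal moves → stalemate.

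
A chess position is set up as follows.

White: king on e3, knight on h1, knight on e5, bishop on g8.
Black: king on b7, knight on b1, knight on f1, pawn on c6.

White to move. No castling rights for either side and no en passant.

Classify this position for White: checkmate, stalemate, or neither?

White to move; white king on e3.
In check: yes, from the black knight on f1.
Legal moves for White: Kf4, Ke4, Kd4, Kf3, Kd3, Kf2, Ke2.
White is in check but has 7 legal moves → neither.

neither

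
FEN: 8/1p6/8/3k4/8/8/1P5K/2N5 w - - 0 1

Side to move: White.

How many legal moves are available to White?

11

White to move; king on h2.
In check: no.
Legal moves: Kh3, Kg3, Kg2, Kh1, Kg1, Nd3, Nb3, Ne2, Na2, b3, b4.
Count: 11.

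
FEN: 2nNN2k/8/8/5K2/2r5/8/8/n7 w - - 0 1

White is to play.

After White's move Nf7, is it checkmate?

no

After Nf7: black king on h8; in check: yes, from the white knight on f7.
Black has 2 legal replies: Kg8, Kh7.
In check but a legal move exists → not checkmate.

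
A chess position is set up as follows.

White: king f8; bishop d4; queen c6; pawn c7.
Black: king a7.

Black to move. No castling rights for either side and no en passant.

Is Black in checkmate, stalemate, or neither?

Black to move; black king on a7.
In check: yes, from the white bishop on d4.
King squares — a6: attacked by Qc6; b6: attacked by Bd4; b7: attacked by Qc6; a8: attacked by Qc6; b8: attacked by Pc7.
Legal moves for Black: none.
In check with no legal moves → checkmate.

checkmate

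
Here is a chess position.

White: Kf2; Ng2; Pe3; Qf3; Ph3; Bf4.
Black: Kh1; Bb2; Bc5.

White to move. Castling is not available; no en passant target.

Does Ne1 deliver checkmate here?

yes

After Ne1: black king on h1; in check: yes, from the white queen on f3.
King squares — g1: attacked by Kf2; g2: attacked by Ne1; h2: attacked by Bf4.
Black has no legal moves → checkmate.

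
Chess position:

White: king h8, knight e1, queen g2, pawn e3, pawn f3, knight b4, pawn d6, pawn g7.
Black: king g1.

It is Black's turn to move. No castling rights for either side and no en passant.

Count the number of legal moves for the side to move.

Black to move; king on g1.
In check: yes, from the white queen on g2.
Legal moves: none.
Count: 0.

0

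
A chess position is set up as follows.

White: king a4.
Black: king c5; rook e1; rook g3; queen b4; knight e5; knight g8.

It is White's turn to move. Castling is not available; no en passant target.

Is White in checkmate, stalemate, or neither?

checkmate

White to move; white king on a4.
In check: yes, from the black queen on b4.
King squares — a3: attacked by Rg3; b3: attacked by Rg3; b4: attacked by Kc5; a5: attacked by Qb4; b5: attacked by Qb4.
Legal moves for White: none.
In check with no legal moves → checkmate.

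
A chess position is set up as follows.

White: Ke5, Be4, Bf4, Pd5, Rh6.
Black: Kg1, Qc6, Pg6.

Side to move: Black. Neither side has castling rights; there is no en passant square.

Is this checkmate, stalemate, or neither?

Black to move; black king on g1.
In check: no.
Legal moves for Black include: Qe8+, Qc8, Qa8, Qd7, Qc7+, Qb7, Qf6+, Qe6+, Qd6+, Qb6, Qa6, Qxd5+, Qc5, Qb5, Qc4, Qa4, Qc3+, Qc2, ... (list truncated; more exist).
Black has legal moves and is not in check → neither.

neither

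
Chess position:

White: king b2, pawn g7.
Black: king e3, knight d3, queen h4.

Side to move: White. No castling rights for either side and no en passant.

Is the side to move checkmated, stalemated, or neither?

White to move; white king on b2.
In check: yes, from the black knight on d3.
King squares — a1: available; b1: available; c1: attacked by Nd3; a2: available; c2: available; a3: available; b3: available; c3: available.
Legal moves for White: Kc3, Kb3, Ka3, Kc2, Ka2, Kb1, Ka1.
White is in check but has 7 legal moves → neither.

neither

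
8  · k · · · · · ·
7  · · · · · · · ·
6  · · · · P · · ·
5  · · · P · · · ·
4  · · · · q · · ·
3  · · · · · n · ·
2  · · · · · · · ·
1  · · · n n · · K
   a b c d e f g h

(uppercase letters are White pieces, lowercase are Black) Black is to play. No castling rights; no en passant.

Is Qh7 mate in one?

yes

After Qh7: white king on h1; in check: yes, from the black queen on h7.
King squares — g1: attacked by Nf3; g2: attacked by Ne1; h2: attacked by Nf3.
White has no legal moves → checkmate.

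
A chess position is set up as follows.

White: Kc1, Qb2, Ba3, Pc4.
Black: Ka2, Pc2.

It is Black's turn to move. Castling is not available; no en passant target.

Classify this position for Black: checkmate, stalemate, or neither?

Black to move; black king on a2.
In check: yes, from the white queen on b2.
King squares — a1: attacked by Qb2; b1: attacked by Kc1; b2: attacked by Kc1; a3: attacked by Qb2; b3: attacked by Qb2.
Legal moves for Black: none.
In check with no legal moves → checkmate.

checkmate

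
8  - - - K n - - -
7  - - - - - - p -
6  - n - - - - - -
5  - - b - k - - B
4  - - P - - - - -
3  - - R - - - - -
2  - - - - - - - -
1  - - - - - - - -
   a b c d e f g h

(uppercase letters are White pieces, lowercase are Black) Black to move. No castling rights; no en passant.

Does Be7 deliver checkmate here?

After Be7: white king on d8; in check: yes, from the black bishop on e7.
White has 2 legal replies: Kxe8, Kxe7.
In check but a legal move exists → not checkmate.

no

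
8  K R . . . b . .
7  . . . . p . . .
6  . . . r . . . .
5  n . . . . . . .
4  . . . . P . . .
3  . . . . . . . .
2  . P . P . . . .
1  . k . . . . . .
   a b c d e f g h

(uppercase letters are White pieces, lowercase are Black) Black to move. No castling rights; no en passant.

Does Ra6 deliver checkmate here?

yes

After Ra6: white king on a8; in check: yes, from the black rook on a6.
King squares — a7: attacked by Ra6; b7: attacked by Na5; b8: own rook.
White has no legal moves → checkmate.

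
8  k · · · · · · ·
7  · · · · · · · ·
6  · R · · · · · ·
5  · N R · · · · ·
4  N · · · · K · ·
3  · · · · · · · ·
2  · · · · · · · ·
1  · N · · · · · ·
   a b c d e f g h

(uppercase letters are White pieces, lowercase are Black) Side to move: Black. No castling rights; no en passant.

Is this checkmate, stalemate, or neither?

Black to move; black king on a8.
In check: no.
King squares — a7: attacked by Nb5; b7: attacked by Rb6; b8: attacked by Rb6.
Legal moves for Black: none.
Not in check and no legal moves → stalemate.

stalemate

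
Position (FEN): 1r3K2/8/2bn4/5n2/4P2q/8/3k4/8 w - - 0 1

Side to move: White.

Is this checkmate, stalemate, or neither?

White to move; white king on f8.
In check: yes, from the black rook on b8.
King squares — e7: attacked by Qh4; f7: attacked by Nd6; g7: attacked by Nf5; e8: attacked by Bc6; g8: attacked by Rb8.
Legal moves for White: none.
In check with no legal moves → checkmate.

checkmate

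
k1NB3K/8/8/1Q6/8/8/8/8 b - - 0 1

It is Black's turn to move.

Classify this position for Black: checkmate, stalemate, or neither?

Black to move; black king on a8.
In check: no.
King squares — a7: attacked by Nc8; b7: attacked by Qb5; b8: attacked by Qb5.
Legal moves for Black: none.
Not in check and no legal moves → stalemate.

stalemate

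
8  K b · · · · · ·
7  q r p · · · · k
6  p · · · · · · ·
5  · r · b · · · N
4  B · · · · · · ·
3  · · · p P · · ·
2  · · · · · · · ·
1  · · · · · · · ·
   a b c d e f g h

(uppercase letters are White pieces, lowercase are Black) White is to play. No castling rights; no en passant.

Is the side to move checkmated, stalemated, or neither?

White to move; white king on a8.
In check: yes, from the black queen on a7.
King squares — a7: attacked by Rb7; b7: attacked by Rb5; b8: attacked by Qa7.
Legal moves for White: none.
In check with no legal moves → checkmate.

checkmate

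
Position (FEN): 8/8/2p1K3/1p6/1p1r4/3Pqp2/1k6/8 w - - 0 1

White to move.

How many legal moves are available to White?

3

White to move; king on e6.
In check: yes, from the black queen on e3.
Legal moves: Kf7, Kf6, Kf5.
Count: 3.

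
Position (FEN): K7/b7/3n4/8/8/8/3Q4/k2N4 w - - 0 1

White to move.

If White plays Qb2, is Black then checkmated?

yes

After Qb2: black king on a1; in check: yes, from the white queen on b2.
King squares — b1: attacked by Qb2; a2: attacked by Qb2; b2: attacked by Nd1.
Black has no legal moves → checkmate.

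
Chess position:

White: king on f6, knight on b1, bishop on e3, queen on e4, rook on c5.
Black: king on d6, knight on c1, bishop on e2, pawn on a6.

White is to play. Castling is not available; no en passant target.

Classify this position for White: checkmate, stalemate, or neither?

neither

White to move; white king on f6.
In check: no.
Legal moves for White include: Kg7, Kf7, Kg6, Kg5, Kf5, Rc8, Rc7, Rc6+, Rh5, Rg5, Rf5, Re5, Rd5+, Rb5, Ra5, Rc4, Rc3, Rc2, ... (list truncated; more exist).
White has legal moves and is not in check → neither.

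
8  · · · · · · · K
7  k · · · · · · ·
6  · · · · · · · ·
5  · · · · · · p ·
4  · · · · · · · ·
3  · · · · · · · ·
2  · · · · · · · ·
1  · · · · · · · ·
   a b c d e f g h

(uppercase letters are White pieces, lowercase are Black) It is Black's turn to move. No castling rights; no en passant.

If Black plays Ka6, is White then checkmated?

After Ka6: white king on h8; in check: no.
White is not in check, so this cannot be checkmate.

no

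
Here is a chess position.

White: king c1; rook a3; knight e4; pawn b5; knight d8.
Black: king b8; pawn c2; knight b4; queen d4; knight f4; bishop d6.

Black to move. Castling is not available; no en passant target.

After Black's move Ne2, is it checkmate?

After Ne2: white king on c1; in check: yes, from the black knight on e2.
King squares — b1: attacked by Pc2; d1: attacked by Pc2; b2: attacked by Qd4; c2: attacked by Nb4; d2: attacked by Qd4.
White has no legal moves → checkmate.

yes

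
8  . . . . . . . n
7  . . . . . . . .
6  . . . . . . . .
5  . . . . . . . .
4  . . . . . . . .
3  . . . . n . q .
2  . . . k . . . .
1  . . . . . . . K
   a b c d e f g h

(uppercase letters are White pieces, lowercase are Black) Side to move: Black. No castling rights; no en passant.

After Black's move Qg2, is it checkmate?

yes

After Qg2: white king on h1; in check: yes, from the black queen on g2.
King squares — g1: attacked by Qg2; g2: attacked by Ne3; h2: attacked by Qg2.
White has no legal moves → checkmate.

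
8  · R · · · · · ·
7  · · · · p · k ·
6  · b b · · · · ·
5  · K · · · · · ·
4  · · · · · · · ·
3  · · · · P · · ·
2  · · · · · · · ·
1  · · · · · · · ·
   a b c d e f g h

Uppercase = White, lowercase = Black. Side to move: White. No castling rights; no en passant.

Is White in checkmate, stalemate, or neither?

White to move; white king on b5.
In check: yes, from the black bishop on c6.
King squares — a4: attacked by Bc6; b4: available; c4: available; a5: attacked by Bb6; c5: attacked by Bb6; a6: available; b6: available; c6: available.
Legal moves for White: Kxc6, Kxb6, Ka6, Kc4, Kb4.
White is in check but has 5 legal moves → neither.

neither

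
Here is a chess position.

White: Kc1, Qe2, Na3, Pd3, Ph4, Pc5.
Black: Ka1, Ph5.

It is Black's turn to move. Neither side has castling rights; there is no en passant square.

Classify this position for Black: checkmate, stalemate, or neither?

stalemate

Black to move; black king on a1.
In check: no.
King squares — b1: attacked by Kc1; a2: attacked by Qe2; b2: attacked by Kc1.
Legal moves for Black: none.
Not in check and no legal moves → stalemate.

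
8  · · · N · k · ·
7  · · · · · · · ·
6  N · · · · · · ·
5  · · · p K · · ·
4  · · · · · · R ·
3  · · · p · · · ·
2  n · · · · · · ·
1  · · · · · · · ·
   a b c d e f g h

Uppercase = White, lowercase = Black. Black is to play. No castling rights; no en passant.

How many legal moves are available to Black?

7

Black to move; king on f8.
In check: no.
Legal moves: Ke8, Ke7, Nb4, Nc3, Nc1, d4, d2.
Count: 7.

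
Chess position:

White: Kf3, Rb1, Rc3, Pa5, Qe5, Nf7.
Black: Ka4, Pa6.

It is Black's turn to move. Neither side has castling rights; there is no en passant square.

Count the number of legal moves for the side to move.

0

Black to move; king on a4.
In check: no.
Legal moves: none.
Count: 0.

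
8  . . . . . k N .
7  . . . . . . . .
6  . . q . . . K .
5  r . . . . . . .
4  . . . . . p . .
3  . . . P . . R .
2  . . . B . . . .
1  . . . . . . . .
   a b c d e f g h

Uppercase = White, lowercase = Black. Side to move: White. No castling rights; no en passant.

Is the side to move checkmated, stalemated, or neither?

neither

White to move; white king on g6.
In check: yes, from the black queen on c6.
King squares — f5: attacked by Ra5; g5: attacked by Ra5; h5: attacked by Ra5; f6: attacked by Qc6; h6: attacked by Qc6; f7: attacked by Kf8; g7: attacked by Kf8; h7: available.
Legal moves for White: Kh7, Nf6.
White is in check but has 2 legal moves → neither.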